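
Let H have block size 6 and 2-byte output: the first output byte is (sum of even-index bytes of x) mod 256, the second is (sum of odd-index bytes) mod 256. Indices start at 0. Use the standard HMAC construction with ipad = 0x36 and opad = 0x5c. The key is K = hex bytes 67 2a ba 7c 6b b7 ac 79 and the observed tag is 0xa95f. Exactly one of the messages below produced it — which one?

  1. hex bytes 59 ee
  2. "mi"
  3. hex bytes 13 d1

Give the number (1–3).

3

Key hex bytes 67 2a ba 7c 6b b7 ac 79 is 8 bytes > B = 6, so hash it first: H(key) = 38 d6, then zero-pad to 6 bytes: K' = 38 d6 00 00 00 00.
K' ⊕ ipad = 0e e0 36 36 36 36; K' ⊕ opad = 64 8a 5c 5c 5c 5c.
m1: inner = H(0e e0 36 36 36 36 59 ee) = d3 3a; tag = H(64 8a 5c 5c 5c 5c d3 3a) = ef7c
m2: inner = H(0e e0 36 36 36 36 6d 69) = e7 b5; tag = H(64 8a 5c 5c 5c 5c e7 b5) = 03f7
m3: inner = H(0e e0 36 36 36 36 13 d1) = 8d 1d; tag = H(64 8a 5c 5c 5c 5c 8d 1d) = a95f ← matches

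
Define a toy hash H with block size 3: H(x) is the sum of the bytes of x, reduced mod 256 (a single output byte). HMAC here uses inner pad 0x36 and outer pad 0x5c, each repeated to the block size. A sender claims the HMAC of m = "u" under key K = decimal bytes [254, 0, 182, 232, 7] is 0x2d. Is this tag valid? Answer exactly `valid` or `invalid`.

Key decimal bytes [254, 0, 182, 232, 7] = fe 00 b6 e8 07 is 5 bytes > B = 3, so hash it first: H(key) = a3, then zero-pad to 3 bytes: K' = a3 00 00.
K' ⊕ ipad = 95 36 36; K' ⊕ opad = ff 5c 5c.
Inner hash: sum = 149+54+54+117 = 374; mod 256 = 118 → 76.
Outer hash (recomputed tag): sum = 255+92+92+118 = 557; mod 256 = 45 → 2d.
Recomputed tag = 2d; claimed = 2d → match.

valid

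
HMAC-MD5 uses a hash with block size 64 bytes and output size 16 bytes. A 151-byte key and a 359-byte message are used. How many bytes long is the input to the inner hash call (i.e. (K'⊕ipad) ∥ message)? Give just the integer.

Key is 151 > 64 bytes, so it is hashed to 16 bytes then zero-padded to 64: |K'| = 64.
Inner input = (K'⊕ipad) ∥ m → 64 + 359 = 423 bytes.

423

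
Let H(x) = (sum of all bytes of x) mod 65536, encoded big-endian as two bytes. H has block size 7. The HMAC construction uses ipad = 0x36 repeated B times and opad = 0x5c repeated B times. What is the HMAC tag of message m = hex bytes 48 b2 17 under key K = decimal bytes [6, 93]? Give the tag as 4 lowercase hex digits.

02e3

Key decimal bytes [6, 93] = 06 5d is 2 bytes ≤ B = 7; zero-pad to 7 bytes: K' = 06 5d 00 00 00 00 00.
K' ⊕ ipad = 30 6b 36 36 36 36 36.  K' ⊕ opad = 5a 01 5c 5c 5c 5c 5c.
Inner input = (K'⊕ipad) ∥ m = 30 6b 36 36 36 36 36 ∥ 48 b2 17.
Inner hash: sum = 48+107+54+54+54+54+54+72+178+23 = 698 → 02 ba.
Outer input = (K'⊕opad) ∥ inner = 5a 01 5c 5c 5c 5c 5c ∥ 02 ba.
Outer hash (tag): sum = 90+1+92+92+92+92+92+2+186 = 739 → 02 e3.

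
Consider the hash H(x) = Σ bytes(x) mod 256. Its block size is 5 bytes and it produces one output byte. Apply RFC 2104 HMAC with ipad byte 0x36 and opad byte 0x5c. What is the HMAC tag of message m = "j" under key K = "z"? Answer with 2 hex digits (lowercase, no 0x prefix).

24

Key "z" = 7a is 1 byte ≤ B = 5; zero-pad to 5 bytes: K' = 7a 00 00 00 00.
K' ⊕ ipad = 4c 36 36 36 36.  K' ⊕ opad = 26 5c 5c 5c 5c.
Inner input = (K'⊕ipad) ∥ m = 4c 36 36 36 36 ∥ 6a.
Inner hash: sum = 76+54+54+54+54+106 = 398; mod 256 = 142 → 8e.
Outer input = (K'⊕opad) ∥ inner = 26 5c 5c 5c 5c ∥ 8e.
Outer hash (tag): sum = 38+92+92+92+92+142 = 548; mod 256 = 36 → 24.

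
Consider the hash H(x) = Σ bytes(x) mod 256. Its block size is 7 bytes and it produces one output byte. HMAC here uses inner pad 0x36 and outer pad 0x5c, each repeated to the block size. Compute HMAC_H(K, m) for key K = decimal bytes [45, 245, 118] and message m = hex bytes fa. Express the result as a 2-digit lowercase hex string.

a4

Key decimal bytes [45, 245, 118] = 2d f5 76 is 3 bytes ≤ B = 7; zero-pad to 7 bytes: K' = 2d f5 76 00 00 00 00.
K' ⊕ ipad = 1b c3 40 36 36 36 36.  K' ⊕ opad = 71 a9 2a 5c 5c 5c 5c.
Inner input = (K'⊕ipad) ∥ m = 1b c3 40 36 36 36 36 ∥ fa.
Inner hash: sum = 27+195+64+54+54+54+54+250 = 752; mod 256 = 240 → f0.
Outer input = (K'⊕opad) ∥ inner = 71 a9 2a 5c 5c 5c 5c ∥ f0.
Outer hash (tag): sum = 113+169+42+92+92+92+92+240 = 932; mod 256 = 164 → a4.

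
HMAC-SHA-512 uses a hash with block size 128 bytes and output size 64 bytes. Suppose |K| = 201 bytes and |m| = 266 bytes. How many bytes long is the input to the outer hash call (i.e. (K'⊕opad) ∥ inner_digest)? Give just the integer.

192

Key is 201 > 128 bytes, so it is hashed to 64 bytes then zero-padded to 128: |K'| = 128.
Outer input = (K'⊕opad) ∥ H(inner) → 128 + 64 = 192 bytes.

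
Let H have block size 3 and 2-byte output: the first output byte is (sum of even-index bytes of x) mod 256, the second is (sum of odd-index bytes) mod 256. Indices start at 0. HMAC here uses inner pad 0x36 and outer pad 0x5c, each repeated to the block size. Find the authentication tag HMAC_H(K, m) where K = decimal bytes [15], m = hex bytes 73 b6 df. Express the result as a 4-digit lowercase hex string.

Key decimal bytes [15] = 0f is 1 byte ≤ B = 3; zero-pad to 3 bytes: K' = 0f 00 00.
K' ⊕ ipad = 39 36 36.  K' ⊕ opad = 53 5c 5c.
Inner input = (K'⊕ipad) ∥ m = 39 36 36 ∥ 73 b6 df.
Inner hash: even-index sum = 293 mod 256 = 37; odd-index sum = 392 mod 256 = 136 → 25 88.
Outer input = (K'⊕opad) ∥ inner = 53 5c 5c ∥ 25 88.
Outer hash (tag): even-index sum = 311 mod 256 = 55; odd-index sum = 129 mod 256 = 129 → 37 81.

3781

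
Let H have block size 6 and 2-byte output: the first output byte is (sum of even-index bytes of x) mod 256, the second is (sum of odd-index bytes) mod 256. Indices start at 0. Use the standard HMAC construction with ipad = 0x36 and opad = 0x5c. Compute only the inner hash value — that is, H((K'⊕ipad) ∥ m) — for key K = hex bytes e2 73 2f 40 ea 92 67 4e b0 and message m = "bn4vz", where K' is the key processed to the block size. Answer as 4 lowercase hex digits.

Key hex bytes e2 73 2f 40 ea 92 67 4e b0 is 9 bytes > B = 6, so hash it first: H(key) = 12 93, then zero-pad to 6 bytes: K' = 12 93 00 00 00 00.
K' ⊕ ipad = 24 a5 36 36 36 36.
Inner input = 24 a5 36 36 36 36 ∥ 62 6e 34 76 7a.
Inner hash: even-index sum = 416 mod 256 = 160; odd-index sum = 501 mod 256 = 245 → a0 f5.

a0f5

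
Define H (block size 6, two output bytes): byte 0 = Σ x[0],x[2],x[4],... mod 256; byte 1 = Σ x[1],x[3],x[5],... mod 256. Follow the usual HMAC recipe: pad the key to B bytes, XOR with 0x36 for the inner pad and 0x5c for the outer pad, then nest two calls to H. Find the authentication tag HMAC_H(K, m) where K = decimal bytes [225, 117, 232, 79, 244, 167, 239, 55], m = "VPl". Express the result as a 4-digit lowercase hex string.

7006

Key decimal bytes [225, 117, 232, 79, 244, 167, 239, 55] = e1 75 e8 4f f4 a7 ef 37 is 8 bytes > B = 6, so hash it first: H(key) = ac a2, then zero-pad to 6 bytes: K' = ac a2 00 00 00 00.
K' ⊕ ipad = 9a 94 36 36 36 36.  K' ⊕ opad = f0 fe 5c 5c 5c 5c.
Inner input = (K'⊕ipad) ∥ m = 9a 94 36 36 36 36 ∥ 56 50 6c.
Inner hash: even-index sum = 456 mod 256 = 200; odd-index sum = 336 mod 256 = 80 → c8 50.
Outer input = (K'⊕opad) ∥ inner = f0 fe 5c 5c 5c 5c ∥ c8 50.
Outer hash (tag): even-index sum = 624 mod 256 = 112; odd-index sum = 518 mod 256 = 6 → 70 06.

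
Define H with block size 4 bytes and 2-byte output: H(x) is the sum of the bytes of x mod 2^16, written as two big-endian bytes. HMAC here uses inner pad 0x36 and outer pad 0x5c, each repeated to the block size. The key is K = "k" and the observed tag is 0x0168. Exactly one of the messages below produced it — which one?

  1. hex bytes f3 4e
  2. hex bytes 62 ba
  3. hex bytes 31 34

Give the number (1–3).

Key "k" = 6b is 1 byte ≤ B = 4; zero-pad to 4 bytes: K' = 6b 00 00 00.
K' ⊕ ipad = 5d 36 36 36; K' ⊕ opad = 37 5c 5c 5c.
m1: inner = H(5d 36 36 36 f3 4e) = 02 40; tag = H(37 5c 5c 5c 02 40) = 018d
m2: inner = H(5d 36 36 36 62 ba) = 02 1b; tag = H(37 5c 5c 5c 02 1b) = 0168 ← matches
m3: inner = H(5d 36 36 36 31 34) = 01 64; tag = H(37 5c 5c 5c 01 64) = 01b0

2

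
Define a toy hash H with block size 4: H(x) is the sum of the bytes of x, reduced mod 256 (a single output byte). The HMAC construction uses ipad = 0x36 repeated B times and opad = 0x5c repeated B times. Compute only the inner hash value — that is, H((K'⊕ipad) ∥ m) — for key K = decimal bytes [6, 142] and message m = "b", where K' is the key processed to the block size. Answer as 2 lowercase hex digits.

b6

Key decimal bytes [6, 142] = 06 8e is 2 bytes ≤ B = 4; zero-pad to 4 bytes: K' = 06 8e 00 00.
K' ⊕ ipad = 30 b8 36 36.
Inner input = 30 b8 36 36 ∥ 62.
Inner hash: sum = 48+184+54+54+98 = 438; mod 256 = 182 → b6.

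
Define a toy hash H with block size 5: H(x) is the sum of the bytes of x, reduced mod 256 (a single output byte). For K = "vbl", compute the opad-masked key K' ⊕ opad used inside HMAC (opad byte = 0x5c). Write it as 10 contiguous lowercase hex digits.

2a3e305c5c

Key "vbl" = 76 62 6c is 3 bytes ≤ B = 5; zero-pad to 5 bytes: K' = 76 62 6c 00 00.
XOR each byte with 0x5c: 76⊕5c=2a, 62⊕5c=3e, 6c⊕5c=30, 00⊕5c=5c, 00⊕5c=5c.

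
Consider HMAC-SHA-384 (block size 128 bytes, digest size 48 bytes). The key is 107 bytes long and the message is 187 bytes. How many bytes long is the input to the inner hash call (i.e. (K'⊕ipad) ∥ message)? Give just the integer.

Key is 107 ≤ 128 bytes, zero-padded: |K'| = 128.
Inner input = (K'⊕ipad) ∥ m → 128 + 187 = 315 bytes.

315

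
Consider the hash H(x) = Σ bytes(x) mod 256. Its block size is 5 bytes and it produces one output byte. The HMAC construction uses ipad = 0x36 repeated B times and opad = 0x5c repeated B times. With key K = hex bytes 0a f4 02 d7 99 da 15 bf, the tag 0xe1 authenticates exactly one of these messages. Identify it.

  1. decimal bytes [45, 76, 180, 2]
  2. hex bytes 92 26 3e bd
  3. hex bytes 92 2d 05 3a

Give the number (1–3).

Key hex bytes 0a f4 02 d7 99 da 15 bf is 8 bytes > B = 5, so hash it first: H(key) = 1e, then zero-pad to 5 bytes: K' = 1e 00 00 00 00.
K' ⊕ ipad = 28 36 36 36 36; K' ⊕ opad = 42 5c 5c 5c 5c.
m1: inner = H(28 36 36 36 36 2d 4c b4 02) = 2f; tag = H(42 5c 5c 5c 5c 2f) = e1 ← matches
m2: inner = H(28 36 36 36 36 92 26 3e bd) = b3; tag = H(42 5c 5c 5c 5c b3) = 65
m3: inner = H(28 36 36 36 36 92 2d 05 3a) = fe; tag = H(42 5c 5c 5c 5c fe) = b0

1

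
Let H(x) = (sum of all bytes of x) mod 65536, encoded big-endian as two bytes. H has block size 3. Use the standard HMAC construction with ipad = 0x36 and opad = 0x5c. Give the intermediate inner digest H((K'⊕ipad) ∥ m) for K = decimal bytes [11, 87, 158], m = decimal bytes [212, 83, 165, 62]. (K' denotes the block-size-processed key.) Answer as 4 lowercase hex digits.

Key decimal bytes [11, 87, 158] = 0b 57 9e is exactly B = 3 bytes: K' = 0b 57 9e.
K' ⊕ ipad = 3d 61 a8.
Inner input = 3d 61 a8 ∥ d4 53 a5 3e.
Inner hash: sum = 61+97+168+212+83+165+62 = 848 → 03 50.

0350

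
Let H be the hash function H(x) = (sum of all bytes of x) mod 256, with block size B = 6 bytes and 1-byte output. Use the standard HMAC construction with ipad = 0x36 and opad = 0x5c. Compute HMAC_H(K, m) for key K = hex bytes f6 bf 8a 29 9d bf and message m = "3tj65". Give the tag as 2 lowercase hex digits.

50

Key hex bytes f6 bf 8a 29 9d bf is exactly B = 6 bytes: K' = f6 bf 8a 29 9d bf.
K' ⊕ ipad = c0 89 bc 1f ab 89.  K' ⊕ opad = aa e3 d6 75 c1 e3.
Inner input = (K'⊕ipad) ∥ m = c0 89 bc 1f ab 89 ∥ 33 74 6a 36 35.
Inner hash: sum = 192+137+188+31+171+137+51+116+106+54+53 = 1236; mod 256 = 212 → d4.
Outer input = (K'⊕opad) ∥ inner = aa e3 d6 75 c1 e3 ∥ d4.
Outer hash (tag): sum = 170+227+214+117+193+227+212 = 1360; mod 256 = 80 → 50.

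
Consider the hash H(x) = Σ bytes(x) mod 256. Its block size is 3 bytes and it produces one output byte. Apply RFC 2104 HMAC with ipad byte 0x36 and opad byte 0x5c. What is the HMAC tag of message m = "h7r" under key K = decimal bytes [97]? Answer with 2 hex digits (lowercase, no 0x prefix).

Key decimal bytes [97] = 61 is 1 byte ≤ B = 3; zero-pad to 3 bytes: K' = 61 00 00.
K' ⊕ ipad = 57 36 36.  K' ⊕ opad = 3d 5c 5c.
Inner input = (K'⊕ipad) ∥ m = 57 36 36 ∥ 68 37 72.
Inner hash: sum = 87+54+54+104+55+114 = 468; mod 256 = 212 → d4.
Outer input = (K'⊕opad) ∥ inner = 3d 5c 5c ∥ d4.
Outer hash (tag): sum = 61+92+92+212 = 457; mod 256 = 201 → c9.

c9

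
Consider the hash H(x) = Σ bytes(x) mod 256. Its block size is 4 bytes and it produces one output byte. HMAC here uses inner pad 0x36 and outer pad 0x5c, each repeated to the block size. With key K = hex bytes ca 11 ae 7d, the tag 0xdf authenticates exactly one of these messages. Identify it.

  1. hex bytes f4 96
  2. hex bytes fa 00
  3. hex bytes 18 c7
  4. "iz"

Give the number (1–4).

4

Key hex bytes ca 11 ae 7d is exactly B = 4 bytes: K' = ca 11 ae 7d.
K' ⊕ ipad = fc 27 98 4b; K' ⊕ opad = 96 4d f2 21.
m1: inner = H(fc 27 98 4b f4 96) = 90; tag = H(96 4d f2 21 90) = 86
m2: inner = H(fc 27 98 4b fa 00) = 00; tag = H(96 4d f2 21 00) = f6
m3: inner = H(fc 27 98 4b 18 c7) = e5; tag = H(96 4d f2 21 e5) = db
m4: inner = H(fc 27 98 4b 69 7a) = e9; tag = H(96 4d f2 21 e9) = df ← matches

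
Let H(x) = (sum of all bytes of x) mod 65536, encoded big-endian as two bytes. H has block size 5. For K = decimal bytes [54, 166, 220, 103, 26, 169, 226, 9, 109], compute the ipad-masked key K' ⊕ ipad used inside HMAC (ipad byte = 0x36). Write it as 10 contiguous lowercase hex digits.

320c363636

Key decimal bytes [54, 166, 220, 103, 26, 169, 226, 9, 109] = 36 a6 dc 67 1a a9 e2 09 6d is 9 bytes > B = 5, so hash it first: H(key) = 04 3a, then zero-pad to 5 bytes: K' = 04 3a 00 00 00.
XOR each byte with 0x36: 04⊕36=32, 3a⊕36=0c, 00⊕36=36, 00⊕36=36, 00⊕36=36.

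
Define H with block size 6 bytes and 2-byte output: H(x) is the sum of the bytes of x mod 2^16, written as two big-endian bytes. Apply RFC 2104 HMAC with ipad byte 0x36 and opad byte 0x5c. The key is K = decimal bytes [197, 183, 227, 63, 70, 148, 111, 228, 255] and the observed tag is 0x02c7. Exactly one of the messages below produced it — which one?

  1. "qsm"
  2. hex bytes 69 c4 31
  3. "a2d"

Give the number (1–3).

Key decimal bytes [197, 183, 227, 63, 70, 148, 111, 228, 255] = c5 b7 e3 3f 46 94 6f e4 ff is 9 bytes > B = 6, so hash it first: H(key) = 05 ca, then zero-pad to 6 bytes: K' = 05 ca 00 00 00 00.
K' ⊕ ipad = 33 fc 36 36 36 36; K' ⊕ opad = 59 96 5c 5c 5c 5c.
m1: inner = H(33 fc 36 36 36 36 71 73 6d) = 03 58; tag = H(59 96 5c 5c 5c 5c 03 58) = 02ba
m2: inner = H(33 fc 36 36 36 36 69 c4 31) = 03 65; tag = H(59 96 5c 5c 5c 5c 03 65) = 02c7 ← matches
m3: inner = H(33 fc 36 36 36 36 61 32 64) = 02 fe; tag = H(59 96 5c 5c 5c 5c 02 fe) = 035f

2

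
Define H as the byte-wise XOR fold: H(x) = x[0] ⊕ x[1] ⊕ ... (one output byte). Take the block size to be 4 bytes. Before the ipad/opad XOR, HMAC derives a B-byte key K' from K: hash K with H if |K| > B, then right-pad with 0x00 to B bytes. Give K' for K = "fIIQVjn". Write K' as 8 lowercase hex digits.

|K| = 7 > B = 4, so first hash the key.
H(K): XOR 66⊕49⊕49⊕51⊕56⊕6a⊕6e = 65.
Zero-pad H(K) = 65 to 4 bytes: K' = 65 00 00 00.

65000000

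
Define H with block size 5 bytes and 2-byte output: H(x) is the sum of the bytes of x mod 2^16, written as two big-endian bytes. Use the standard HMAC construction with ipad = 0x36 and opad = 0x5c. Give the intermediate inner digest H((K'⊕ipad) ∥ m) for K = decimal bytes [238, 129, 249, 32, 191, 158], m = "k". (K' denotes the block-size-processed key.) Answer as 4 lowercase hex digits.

0215

Key decimal bytes [238, 129, 249, 32, 191, 158] = ee 81 f9 20 bf 9e is 6 bytes > B = 5, so hash it first: H(key) = 03 e5, then zero-pad to 5 bytes: K' = 03 e5 00 00 00.
K' ⊕ ipad = 35 d3 36 36 36.
Inner input = 35 d3 36 36 36 ∥ 6b.
Inner hash: sum = 53+211+54+54+54+107 = 533 → 02 15.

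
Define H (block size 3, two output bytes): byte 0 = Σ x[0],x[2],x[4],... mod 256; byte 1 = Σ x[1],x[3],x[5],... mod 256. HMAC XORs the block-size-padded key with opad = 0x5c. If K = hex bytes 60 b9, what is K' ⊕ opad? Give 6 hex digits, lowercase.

Key hex bytes 60 b9 is 2 bytes ≤ B = 3; zero-pad to 3 bytes: K' = 60 b9 00.
XOR each byte with 0x5c: 60⊕5c=3c, b9⊕5c=e5, 00⊕5c=5c.

3ce55c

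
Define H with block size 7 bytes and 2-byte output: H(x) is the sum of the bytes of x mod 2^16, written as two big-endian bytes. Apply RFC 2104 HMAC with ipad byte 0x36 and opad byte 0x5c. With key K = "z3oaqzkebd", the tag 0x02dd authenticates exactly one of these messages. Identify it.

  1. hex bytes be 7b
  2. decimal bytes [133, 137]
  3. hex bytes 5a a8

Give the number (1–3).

Key "z3oaqzkebd" = 7a 33 6f 61 71 7a 6b 65 62 64 is 10 bytes > B = 7, so hash it first: H(key) = 03 fe, then zero-pad to 7 bytes: K' = 03 fe 00 00 00 00 00.
K' ⊕ ipad = 35 c8 36 36 36 36 36; K' ⊕ opad = 5f a2 5c 5c 5c 5c 5c.
m1: inner = H(35 c8 36 36 36 36 36 be 7b) = 03 44; tag = H(5f a2 5c 5c 5c 5c 5c 03 44) = 0314
m2: inner = H(35 c8 36 36 36 36 36 85 89) = 03 19; tag = H(5f a2 5c 5c 5c 5c 5c 03 19) = 02e9
m3: inner = H(35 c8 36 36 36 36 36 5a a8) = 03 0d; tag = H(5f a2 5c 5c 5c 5c 5c 03 0d) = 02dd ← matches

3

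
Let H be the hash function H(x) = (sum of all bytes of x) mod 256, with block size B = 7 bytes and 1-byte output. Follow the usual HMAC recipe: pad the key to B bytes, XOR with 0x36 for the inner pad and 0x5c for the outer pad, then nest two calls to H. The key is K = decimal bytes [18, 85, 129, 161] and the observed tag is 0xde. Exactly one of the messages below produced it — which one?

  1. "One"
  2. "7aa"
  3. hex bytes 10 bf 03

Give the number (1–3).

1

Key decimal bytes [18, 85, 129, 161] = 12 55 81 a1 is 4 bytes ≤ B = 7; zero-pad to 7 bytes: K' = 12 55 81 a1 00 00 00.
K' ⊕ ipad = 24 63 b7 97 36 36 36; K' ⊕ opad = 4e 09 dd fd 5c 5c 5c.
m1: inner = H(24 63 b7 97 36 36 36 4f 6e 65) = 99; tag = H(4e 09 dd fd 5c 5c 5c 99) = de ← matches
m2: inner = H(24 63 b7 97 36 36 36 37 61 61) = 70; tag = H(4e 09 dd fd 5c 5c 5c 70) = b5
m3: inner = H(24 63 b7 97 36 36 36 10 bf 03) = 49; tag = H(4e 09 dd fd 5c 5c 5c 49) = 8e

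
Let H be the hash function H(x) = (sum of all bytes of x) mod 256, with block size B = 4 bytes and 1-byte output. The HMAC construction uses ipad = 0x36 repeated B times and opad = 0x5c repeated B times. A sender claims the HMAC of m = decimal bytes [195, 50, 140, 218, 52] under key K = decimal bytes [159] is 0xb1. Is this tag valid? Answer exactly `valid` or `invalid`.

valid

Key decimal bytes [159] = 9f is 1 byte ≤ B = 4; zero-pad to 4 bytes: K' = 9f 00 00 00.
K' ⊕ ipad = a9 36 36 36; K' ⊕ opad = c3 5c 5c 5c.
Inner hash: sum = 169+54+54+54+195+50+140+218+52 = 986; mod 256 = 218 → da.
Outer hash (recomputed tag): sum = 195+92+92+92+218 = 689; mod 256 = 177 → b1.
Recomputed tag = b1; claimed = b1 → match.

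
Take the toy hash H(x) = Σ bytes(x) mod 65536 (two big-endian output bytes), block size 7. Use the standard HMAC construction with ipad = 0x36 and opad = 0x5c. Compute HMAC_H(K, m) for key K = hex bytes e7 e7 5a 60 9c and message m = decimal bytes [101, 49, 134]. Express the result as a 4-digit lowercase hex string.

03ca

Key hex bytes e7 e7 5a 60 9c is 5 bytes ≤ B = 7; zero-pad to 7 bytes: K' = e7 e7 5a 60 9c 00 00.
K' ⊕ ipad = d1 d1 6c 56 aa 36 36.  K' ⊕ opad = bb bb 06 3c c0 5c 5c.
Inner input = (K'⊕ipad) ∥ m = d1 d1 6c 56 aa 36 36 ∥ 65 31 86.
Inner hash: sum = 209+209+108+86+170+54+54+101+49+134 = 1174 → 04 96.
Outer input = (K'⊕opad) ∥ inner = bb bb 06 3c c0 5c 5c ∥ 04 96.
Outer hash (tag): sum = 187+187+6+60+192+92+92+4+150 = 970 → 03 ca.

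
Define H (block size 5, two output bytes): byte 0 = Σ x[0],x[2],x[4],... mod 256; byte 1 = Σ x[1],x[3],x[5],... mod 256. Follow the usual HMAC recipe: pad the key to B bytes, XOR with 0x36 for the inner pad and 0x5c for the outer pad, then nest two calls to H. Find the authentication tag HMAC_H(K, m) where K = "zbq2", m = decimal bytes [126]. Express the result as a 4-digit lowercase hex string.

Key "zbq2" = 7a 62 71 32 is 4 bytes ≤ B = 5; zero-pad to 5 bytes: K' = 7a 62 71 32 00.
K' ⊕ ipad = 4c 54 47 04 36.  K' ⊕ opad = 26 3e 2d 6e 5c.
Inner input = (K'⊕ipad) ∥ m = 4c 54 47 04 36 ∥ 7e.
Inner hash: even-index sum = 201 mod 256 = 201; odd-index sum = 214 mod 256 = 214 → c9 d6.
Outer input = (K'⊕opad) ∥ inner = 26 3e 2d 6e 5c ∥ c9 d6.
Outer hash (tag): even-index sum = 389 mod 256 = 133; odd-index sum = 373 mod 256 = 117 → 85 75.

8575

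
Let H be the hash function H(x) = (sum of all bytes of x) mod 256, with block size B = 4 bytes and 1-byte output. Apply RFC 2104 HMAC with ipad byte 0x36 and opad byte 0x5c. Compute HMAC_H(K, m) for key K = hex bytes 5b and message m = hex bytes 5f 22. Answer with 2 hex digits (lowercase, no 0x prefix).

ab

Key hex bytes 5b is 1 byte ≤ B = 4; zero-pad to 4 bytes: K' = 5b 00 00 00.
K' ⊕ ipad = 6d 36 36 36.  K' ⊕ opad = 07 5c 5c 5c.
Inner input = (K'⊕ipad) ∥ m = 6d 36 36 36 ∥ 5f 22.
Inner hash: sum = 109+54+54+54+95+34 = 400; mod 256 = 144 → 90.
Outer input = (K'⊕opad) ∥ inner = 07 5c 5c 5c ∥ 90.
Outer hash (tag): sum = 7+92+92+92+144 = 427; mod 256 = 171 → ab.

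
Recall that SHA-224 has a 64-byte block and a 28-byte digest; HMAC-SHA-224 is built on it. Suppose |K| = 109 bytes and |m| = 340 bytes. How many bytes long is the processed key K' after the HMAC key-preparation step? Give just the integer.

Key is 109 > 64 bytes, so it is hashed to 28 bytes then zero-padded to 64: |K'| = 64.

64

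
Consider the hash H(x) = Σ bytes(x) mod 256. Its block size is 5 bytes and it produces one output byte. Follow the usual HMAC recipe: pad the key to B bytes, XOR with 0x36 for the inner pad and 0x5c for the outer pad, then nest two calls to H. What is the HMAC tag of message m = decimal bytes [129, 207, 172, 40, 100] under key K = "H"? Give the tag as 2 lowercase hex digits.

62

Key "H" = 48 is 1 byte ≤ B = 5; zero-pad to 5 bytes: K' = 48 00 00 00 00.
K' ⊕ ipad = 7e 36 36 36 36.  K' ⊕ opad = 14 5c 5c 5c 5c.
Inner input = (K'⊕ipad) ∥ m = 7e 36 36 36 36 ∥ 81 cf ac 28 64.
Inner hash: sum = 126+54+54+54+54+129+207+172+40+100 = 990; mod 256 = 222 → de.
Outer input = (K'⊕opad) ∥ inner = 14 5c 5c 5c 5c ∥ de.
Outer hash (tag): sum = 20+92+92+92+92+222 = 610; mod 256 = 98 → 62.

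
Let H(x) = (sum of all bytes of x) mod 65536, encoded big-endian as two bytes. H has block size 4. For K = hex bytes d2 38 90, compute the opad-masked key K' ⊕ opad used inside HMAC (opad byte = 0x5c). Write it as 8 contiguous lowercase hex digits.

8e64cc5c

Key hex bytes d2 38 90 is 3 bytes ≤ B = 4; zero-pad to 4 bytes: K' = d2 38 90 00.
XOR each byte with 0x5c: d2⊕5c=8e, 38⊕5c=64, 90⊕5c=cc, 00⊕5c=5c.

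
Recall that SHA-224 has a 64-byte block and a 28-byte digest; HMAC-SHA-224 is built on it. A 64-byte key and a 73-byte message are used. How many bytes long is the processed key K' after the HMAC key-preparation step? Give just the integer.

64

Key is 64 ≤ 64 bytes, zero-padded: |K'| = 64.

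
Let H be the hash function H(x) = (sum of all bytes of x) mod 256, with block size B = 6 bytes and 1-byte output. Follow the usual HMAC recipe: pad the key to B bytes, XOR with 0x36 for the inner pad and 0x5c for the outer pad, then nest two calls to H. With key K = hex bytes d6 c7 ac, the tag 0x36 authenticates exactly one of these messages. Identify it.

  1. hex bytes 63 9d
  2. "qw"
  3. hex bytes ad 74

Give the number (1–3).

Key hex bytes d6 c7 ac is 3 bytes ≤ B = 6; zero-pad to 6 bytes: K' = d6 c7 ac 00 00 00.
K' ⊕ ipad = e0 f1 9a 36 36 36; K' ⊕ opad = 8a 9b f0 5c 5c 5c.
m1: inner = H(e0 f1 9a 36 36 36 63 9d) = 0d; tag = H(8a 9b f0 5c 5c 5c 0d) = 36 ← matches
m2: inner = H(e0 f1 9a 36 36 36 71 77) = f5; tag = H(8a 9b f0 5c 5c 5c f5) = 1e
m3: inner = H(e0 f1 9a 36 36 36 ad 74) = 2e; tag = H(8a 9b f0 5c 5c 5c 2e) = 57

1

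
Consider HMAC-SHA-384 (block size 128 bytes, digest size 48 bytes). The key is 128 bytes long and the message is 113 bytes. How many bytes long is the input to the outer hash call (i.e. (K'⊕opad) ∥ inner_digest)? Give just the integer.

176

Key is 128 ≤ 128 bytes, zero-padded: |K'| = 128.
Outer input = (K'⊕opad) ∥ H(inner) → 128 + 48 = 176 bytes.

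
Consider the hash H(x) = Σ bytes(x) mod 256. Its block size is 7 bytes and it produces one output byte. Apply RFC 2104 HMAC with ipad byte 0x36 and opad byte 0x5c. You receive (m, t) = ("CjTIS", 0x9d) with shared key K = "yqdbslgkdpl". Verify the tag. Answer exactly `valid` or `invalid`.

Key "yqdbslgkdpl" = 79 71 64 62 73 6c 67 6b 64 70 6c is 11 bytes > B = 7, so hash it first: H(key) = a1, then zero-pad to 7 bytes: K' = a1 00 00 00 00 00 00.
K' ⊕ ipad = 97 36 36 36 36 36 36; K' ⊕ opad = fd 5c 5c 5c 5c 5c 5c.
Inner hash: sum = 151+54+54+54+54+54+54+67+106+84+73+83 = 888; mod 256 = 120 → 78.
Outer hash (recomputed tag): sum = 253+92+92+92+92+92+92+120 = 925; mod 256 = 157 → 9d.
Recomputed tag = 9d; claimed = 9d → match.

valid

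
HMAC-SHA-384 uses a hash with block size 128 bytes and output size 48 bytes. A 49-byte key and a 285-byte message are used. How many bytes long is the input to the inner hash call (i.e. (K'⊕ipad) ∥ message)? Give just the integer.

413

Key is 49 ≤ 128 bytes, zero-padded: |K'| = 128.
Inner input = (K'⊕ipad) ∥ m → 128 + 285 = 413 bytes.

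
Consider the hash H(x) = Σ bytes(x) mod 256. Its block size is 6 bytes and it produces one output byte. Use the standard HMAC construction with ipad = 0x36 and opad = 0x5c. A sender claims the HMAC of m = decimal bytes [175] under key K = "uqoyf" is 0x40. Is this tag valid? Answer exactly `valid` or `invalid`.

Key "uqoyf" = 75 71 6f 79 66 is 5 bytes ≤ B = 6; zero-pad to 6 bytes: K' = 75 71 6f 79 66 00.
K' ⊕ ipad = 43 47 59 4f 50 36; K' ⊕ opad = 29 2d 33 25 3a 5c.
Inner hash: sum = 67+71+89+79+80+54+175 = 615; mod 256 = 103 → 67.
Outer hash (recomputed tag): sum = 41+45+51+37+58+92+103 = 427; mod 256 = 171 → ab.
Recomputed tag = ab; claimed = 40 → mismatch.

invalid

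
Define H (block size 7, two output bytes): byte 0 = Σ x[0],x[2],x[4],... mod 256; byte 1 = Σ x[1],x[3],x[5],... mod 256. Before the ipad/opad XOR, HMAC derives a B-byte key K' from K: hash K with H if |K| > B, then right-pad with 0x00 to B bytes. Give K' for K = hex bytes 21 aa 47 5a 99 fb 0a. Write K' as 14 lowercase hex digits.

Key hex bytes 21 aa 47 5a 99 fb 0a is exactly B = 7 bytes: K' = 21 aa 47 5a 99 fb 0a.

21aa475a99fb0a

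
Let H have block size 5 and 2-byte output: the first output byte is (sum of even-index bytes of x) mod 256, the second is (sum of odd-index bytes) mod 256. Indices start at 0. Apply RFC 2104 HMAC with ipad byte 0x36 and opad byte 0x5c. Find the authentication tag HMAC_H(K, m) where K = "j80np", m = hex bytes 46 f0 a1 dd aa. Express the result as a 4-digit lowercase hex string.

Key "j80np" = 6a 38 30 6e 70 is exactly B = 5 bytes: K' = 6a 38 30 6e 70.
K' ⊕ ipad = 5c 0e 06 58 46.  K' ⊕ opad = 36 64 6c 32 2c.
Inner input = (K'⊕ipad) ∥ m = 5c 0e 06 58 46 ∥ 46 f0 a1 dd aa.
Inner hash: even-index sum = 629 mod 256 = 117; odd-index sum = 503 mod 256 = 247 → 75 f7.
Outer input = (K'⊕opad) ∥ inner = 36 64 6c 32 2c ∥ 75 f7.
Outer hash (tag): even-index sum = 453 mod 256 = 197; odd-index sum = 267 mod 256 = 11 → c5 0b.

c50b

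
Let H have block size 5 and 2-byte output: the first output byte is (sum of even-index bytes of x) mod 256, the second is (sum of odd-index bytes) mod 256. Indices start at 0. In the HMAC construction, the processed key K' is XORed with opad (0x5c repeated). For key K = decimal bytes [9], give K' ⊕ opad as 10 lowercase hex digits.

555c5c5c5c

Key decimal bytes [9] = 09 is 1 byte ≤ B = 5; zero-pad to 5 bytes: K' = 09 00 00 00 00.
XOR each byte with 0x5c: 09⊕5c=55, 00⊕5c=5c, 00⊕5c=5c, 00⊕5c=5c, 00⊕5c=5c.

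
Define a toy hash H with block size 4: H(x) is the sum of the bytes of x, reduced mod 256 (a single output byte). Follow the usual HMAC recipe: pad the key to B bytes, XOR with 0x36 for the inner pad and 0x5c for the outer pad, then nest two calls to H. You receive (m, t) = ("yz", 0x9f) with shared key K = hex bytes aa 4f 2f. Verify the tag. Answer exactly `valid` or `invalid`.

invalid

Key hex bytes aa 4f 2f is 3 bytes ≤ B = 4; zero-pad to 4 bytes: K' = aa 4f 2f 00.
K' ⊕ ipad = 9c 79 19 36; K' ⊕ opad = f6 13 73 5c.
Inner hash: sum = 156+121+25+54+121+122 = 599; mod 256 = 87 → 57.
Outer hash (recomputed tag): sum = 246+19+115+92+87 = 559; mod 256 = 47 → 2f.
Recomputed tag = 2f; claimed = 9f → mismatch.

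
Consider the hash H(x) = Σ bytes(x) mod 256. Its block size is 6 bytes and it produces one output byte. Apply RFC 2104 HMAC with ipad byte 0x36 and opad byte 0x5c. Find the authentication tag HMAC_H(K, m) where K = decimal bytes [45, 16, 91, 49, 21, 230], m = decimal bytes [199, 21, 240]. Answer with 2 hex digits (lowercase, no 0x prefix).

Key decimal bytes [45, 16, 91, 49, 21, 230] = 2d 10 5b 31 15 e6 is exactly B = 6 bytes: K' = 2d 10 5b 31 15 e6.
K' ⊕ ipad = 1b 26 6d 07 23 d0.  K' ⊕ opad = 71 4c 07 6d 49 ba.
Inner input = (K'⊕ipad) ∥ m = 1b 26 6d 07 23 d0 ∥ c7 15 f0.
Inner hash: sum = 27+38+109+7+35+208+199+21+240 = 884; mod 256 = 116 → 74.
Outer input = (K'⊕opad) ∥ inner = 71 4c 07 6d 49 ba ∥ 74.
Outer hash (tag): sum = 113+76+7+109+73+186+116 = 680; mod 256 = 168 → a8.

a8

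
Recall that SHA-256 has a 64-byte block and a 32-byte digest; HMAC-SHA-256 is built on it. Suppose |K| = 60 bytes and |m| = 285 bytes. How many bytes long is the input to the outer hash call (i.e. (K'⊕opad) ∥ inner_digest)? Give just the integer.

Key is 60 ≤ 64 bytes, zero-padded: |K'| = 64.
Outer input = (K'⊕opad) ∥ H(inner) → 64 + 32 = 96 bytes.

96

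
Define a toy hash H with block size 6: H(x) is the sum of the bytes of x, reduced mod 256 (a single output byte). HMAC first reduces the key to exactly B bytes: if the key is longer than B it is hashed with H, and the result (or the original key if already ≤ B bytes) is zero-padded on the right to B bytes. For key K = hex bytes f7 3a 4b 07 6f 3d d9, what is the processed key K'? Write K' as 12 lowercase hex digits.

|K| = 7 > B = 6, so first hash the key.
H(K): sum = 247+58+75+7+111+61+217 = 776; mod 256 = 8 → 08.
Zero-pad H(K) = 08 to 6 bytes: K' = 08 00 00 00 00 00.

080000000000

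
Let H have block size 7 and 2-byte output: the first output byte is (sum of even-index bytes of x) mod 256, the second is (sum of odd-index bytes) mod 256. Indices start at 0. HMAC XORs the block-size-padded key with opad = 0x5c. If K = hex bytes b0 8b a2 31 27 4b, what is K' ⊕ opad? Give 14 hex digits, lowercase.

Key hex bytes b0 8b a2 31 27 4b is 6 bytes ≤ B = 7; zero-pad to 7 bytes: K' = b0 8b a2 31 27 4b 00.
XOR each byte with 0x5c: b0⊕5c=ec, 8b⊕5c=d7, a2⊕5c=fe, 31⊕5c=6d, 27⊕5c=7b, 4b⊕5c=17, 00⊕5c=5c.

ecd7fe6d7b175c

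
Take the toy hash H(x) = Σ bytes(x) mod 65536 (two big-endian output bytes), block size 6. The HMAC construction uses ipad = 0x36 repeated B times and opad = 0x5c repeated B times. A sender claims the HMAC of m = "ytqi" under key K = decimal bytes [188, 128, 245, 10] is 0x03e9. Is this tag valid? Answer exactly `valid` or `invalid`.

Key decimal bytes [188, 128, 245, 10] = bc 80 f5 0a is 4 bytes ≤ B = 6; zero-pad to 6 bytes: K' = bc 80 f5 0a 00 00.
K' ⊕ ipad = 8a b6 c3 3c 36 36; K' ⊕ opad = e0 dc a9 56 5c 5c.
Inner hash: sum = 138+182+195+60+54+54+121+116+113+105 = 1138 → 04 72.
Outer hash (recomputed tag): sum = 224+220+169+86+92+92+4+114 = 1001 → 03 e9.
Recomputed tag = 03e9; claimed = 03e9 → match.

valid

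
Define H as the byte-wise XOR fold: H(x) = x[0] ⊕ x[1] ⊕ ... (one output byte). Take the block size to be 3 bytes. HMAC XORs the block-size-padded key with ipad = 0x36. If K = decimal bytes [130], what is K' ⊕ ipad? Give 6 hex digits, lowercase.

Key decimal bytes [130] = 82 is 1 byte ≤ B = 3; zero-pad to 3 bytes: K' = 82 00 00.
XOR each byte with 0x36: 82⊕36=b4, 00⊕36=36, 00⊕36=36.

b43636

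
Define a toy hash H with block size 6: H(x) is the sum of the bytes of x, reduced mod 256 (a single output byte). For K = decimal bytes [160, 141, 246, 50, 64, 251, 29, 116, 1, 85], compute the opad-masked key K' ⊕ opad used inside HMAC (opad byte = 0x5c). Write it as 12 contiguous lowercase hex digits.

Key decimal bytes [160, 141, 246, 50, 64, 251, 29, 116, 1, 85] = a0 8d f6 32 40 fb 1d 74 01 55 is 10 bytes > B = 6, so hash it first: H(key) = 77, then zero-pad to 6 bytes: K' = 77 00 00 00 00 00.
XOR each byte with 0x5c: 77⊕5c=2b, 00⊕5c=5c, 00⊕5c=5c, 00⊕5c=5c, 00⊕5c=5c, 00⊕5c=5c.

2b5c5c5c5c5c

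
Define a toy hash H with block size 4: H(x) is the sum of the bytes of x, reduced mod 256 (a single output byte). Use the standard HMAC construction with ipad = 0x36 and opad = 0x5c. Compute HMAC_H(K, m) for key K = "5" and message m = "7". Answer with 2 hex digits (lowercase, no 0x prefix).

59

Key "5" = 35 is 1 byte ≤ B = 4; zero-pad to 4 bytes: K' = 35 00 00 00.
K' ⊕ ipad = 03 36 36 36.  K' ⊕ opad = 69 5c 5c 5c.
Inner input = (K'⊕ipad) ∥ m = 03 36 36 36 ∥ 37.
Inner hash: sum = 3+54+54+54+55 = 220 → dc.
Outer input = (K'⊕opad) ∥ inner = 69 5c 5c 5c ∥ dc.
Outer hash (tag): sum = 105+92+92+92+220 = 601; mod 256 = 89 → 59.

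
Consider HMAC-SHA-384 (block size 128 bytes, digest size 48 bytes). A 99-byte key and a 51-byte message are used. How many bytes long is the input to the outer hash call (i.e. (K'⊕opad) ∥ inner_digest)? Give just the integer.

176

Key is 99 ≤ 128 bytes, zero-padded: |K'| = 128.
Outer input = (K'⊕opad) ∥ H(inner) → 128 + 48 = 176 bytes.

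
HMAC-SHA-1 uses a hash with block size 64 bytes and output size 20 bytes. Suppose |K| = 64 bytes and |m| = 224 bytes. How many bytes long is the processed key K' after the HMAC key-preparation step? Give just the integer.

Key is 64 ≤ 64 bytes, zero-padded: |K'| = 64.

64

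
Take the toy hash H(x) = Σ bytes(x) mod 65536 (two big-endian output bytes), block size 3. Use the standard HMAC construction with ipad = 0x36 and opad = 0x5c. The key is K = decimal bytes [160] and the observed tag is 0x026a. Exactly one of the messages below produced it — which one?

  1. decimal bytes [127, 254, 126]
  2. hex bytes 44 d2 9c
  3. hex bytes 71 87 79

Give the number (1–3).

Key decimal bytes [160] = a0 is 1 byte ≤ B = 3; zero-pad to 3 bytes: K' = a0 00 00.
K' ⊕ ipad = 96 36 36; K' ⊕ opad = fc 5c 5c.
m1: inner = H(96 36 36 7f fe 7e) = 02 fd; tag = H(fc 5c 5c 02 fd) = 02b3
m2: inner = H(96 36 36 44 d2 9c) = 02 b4; tag = H(fc 5c 5c 02 b4) = 026a ← matches
m3: inner = H(96 36 36 71 87 79) = 02 73; tag = H(fc 5c 5c 02 73) = 0229

2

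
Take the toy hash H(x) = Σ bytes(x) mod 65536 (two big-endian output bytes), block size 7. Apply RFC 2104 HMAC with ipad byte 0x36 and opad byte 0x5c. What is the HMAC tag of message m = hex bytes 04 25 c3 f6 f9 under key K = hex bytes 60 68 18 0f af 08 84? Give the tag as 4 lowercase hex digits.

03aa

Key hex bytes 60 68 18 0f af 08 84 is exactly B = 7 bytes: K' = 60 68 18 0f af 08 84.
K' ⊕ ipad = 56 5e 2e 39 99 3e b2.  K' ⊕ opad = 3c 34 44 53 f3 54 d8.
Inner input = (K'⊕ipad) ∥ m = 56 5e 2e 39 99 3e b2 ∥ 04 25 c3 f6 f9.
Inner hash: sum = 86+94+46+57+153+62+178+4+37+195+246+249 = 1407 → 05 7f.
Outer input = (K'⊕opad) ∥ inner = 3c 34 44 53 f3 54 d8 ∥ 05 7f.
Outer hash (tag): sum = 60+52+68+83+243+84+216+5+127 = 938 → 03 aa.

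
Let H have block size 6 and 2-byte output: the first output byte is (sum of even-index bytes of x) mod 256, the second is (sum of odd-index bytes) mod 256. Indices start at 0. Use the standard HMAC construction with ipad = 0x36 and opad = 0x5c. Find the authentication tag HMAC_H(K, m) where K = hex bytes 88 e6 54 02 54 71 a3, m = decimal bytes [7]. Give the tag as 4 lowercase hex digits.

9f98

Key hex bytes 88 e6 54 02 54 71 a3 is 7 bytes > B = 6, so hash it first: H(key) = d3 59, then zero-pad to 6 bytes: K' = d3 59 00 00 00 00.
K' ⊕ ipad = e5 6f 36 36 36 36.  K' ⊕ opad = 8f 05 5c 5c 5c 5c.
Inner input = (K'⊕ipad) ∥ m = e5 6f 36 36 36 36 ∥ 07.
Inner hash: even-index sum = 344 mod 256 = 88; odd-index sum = 219 mod 256 = 219 → 58 db.
Outer input = (K'⊕opad) ∥ inner = 8f 05 5c 5c 5c 5c ∥ 58 db.
Outer hash (tag): even-index sum = 415 mod 256 = 159; odd-index sum = 408 mod 256 = 152 → 9f 98.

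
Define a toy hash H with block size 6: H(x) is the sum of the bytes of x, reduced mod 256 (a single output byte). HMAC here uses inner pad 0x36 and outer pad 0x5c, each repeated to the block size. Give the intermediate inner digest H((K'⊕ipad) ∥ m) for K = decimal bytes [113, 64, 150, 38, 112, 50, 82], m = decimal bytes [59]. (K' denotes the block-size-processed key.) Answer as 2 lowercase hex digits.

Key decimal bytes [113, 64, 150, 38, 112, 50, 82] = 71 40 96 26 70 32 52 is 7 bytes > B = 6, so hash it first: H(key) = 61, then zero-pad to 6 bytes: K' = 61 00 00 00 00 00.
K' ⊕ ipad = 57 36 36 36 36 36.
Inner input = 57 36 36 36 36 36 ∥ 3b.
Inner hash: sum = 87+54+54+54+54+54+59 = 416; mod 256 = 160 → a0.

a0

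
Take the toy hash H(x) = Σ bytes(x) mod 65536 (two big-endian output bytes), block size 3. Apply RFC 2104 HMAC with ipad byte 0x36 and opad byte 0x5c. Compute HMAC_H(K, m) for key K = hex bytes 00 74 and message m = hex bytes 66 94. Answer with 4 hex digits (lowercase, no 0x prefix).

Key hex bytes 00 74 is 2 bytes ≤ B = 3; zero-pad to 3 bytes: K' = 00 74 00.
K' ⊕ ipad = 36 42 36.  K' ⊕ opad = 5c 28 5c.
Inner input = (K'⊕ipad) ∥ m = 36 42 36 ∥ 66 94.
Inner hash: sum = 54+66+54+102+148 = 424 → 01 a8.
Outer input = (K'⊕opad) ∥ inner = 5c 28 5c ∥ 01 a8.
Outer hash (tag): sum = 92+40+92+1+168 = 393 → 01 89.

0189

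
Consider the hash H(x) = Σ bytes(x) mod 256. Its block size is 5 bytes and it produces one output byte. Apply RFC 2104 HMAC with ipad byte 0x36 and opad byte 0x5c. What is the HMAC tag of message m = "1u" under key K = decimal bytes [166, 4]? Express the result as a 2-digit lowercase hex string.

Key decimal bytes [166, 4] = a6 04 is 2 bytes ≤ B = 5; zero-pad to 5 bytes: K' = a6 04 00 00 00.
K' ⊕ ipad = 90 32 36 36 36.  K' ⊕ opad = fa 58 5c 5c 5c.
Inner input = (K'⊕ipad) ∥ m = 90 32 36 36 36 ∥ 31 75.
Inner hash: sum = 144+50+54+54+54+49+117 = 522; mod 256 = 10 → 0a.
Outer input = (K'⊕opad) ∥ inner = fa 58 5c 5c 5c ∥ 0a.
Outer hash (tag): sum = 250+88+92+92+92+10 = 624; mod 256 = 112 → 70.

70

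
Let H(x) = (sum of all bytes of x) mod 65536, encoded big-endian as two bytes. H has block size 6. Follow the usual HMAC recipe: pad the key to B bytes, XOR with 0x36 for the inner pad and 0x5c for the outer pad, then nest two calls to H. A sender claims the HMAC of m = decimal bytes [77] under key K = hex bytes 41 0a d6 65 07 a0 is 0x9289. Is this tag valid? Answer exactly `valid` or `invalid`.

invalid

Key hex bytes 41 0a d6 65 07 a0 is exactly B = 6 bytes: K' = 41 0a d6 65 07 a0.
K' ⊕ ipad = 77 3c e0 53 31 96; K' ⊕ opad = 1d 56 8a 39 5b fc.
Inner hash: sum = 119+60+224+83+49+150+77 = 762 → 02 fa.
Outer hash (recomputed tag): sum = 29+86+138+57+91+252+2+250 = 905 → 03 89.
Recomputed tag = 0389; claimed = 9289 → mismatch.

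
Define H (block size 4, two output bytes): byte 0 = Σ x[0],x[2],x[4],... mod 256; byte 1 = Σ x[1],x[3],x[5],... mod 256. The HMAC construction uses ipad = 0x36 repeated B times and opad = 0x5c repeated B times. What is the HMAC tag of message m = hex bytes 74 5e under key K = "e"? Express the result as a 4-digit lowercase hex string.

9282

Key "e" = 65 is 1 byte ≤ B = 4; zero-pad to 4 bytes: K' = 65 00 00 00.
K' ⊕ ipad = 53 36 36 36.  K' ⊕ opad = 39 5c 5c 5c.
Inner input = (K'⊕ipad) ∥ m = 53 36 36 36 ∥ 74 5e.
Inner hash: even-index sum = 253 mod 256 = 253; odd-index sum = 202 mod 256 = 202 → fd ca.
Outer input = (K'⊕opad) ∥ inner = 39 5c 5c 5c ∥ fd ca.
Outer hash (tag): even-index sum = 402 mod 256 = 146; odd-index sum = 386 mod 256 = 130 → 92 82.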